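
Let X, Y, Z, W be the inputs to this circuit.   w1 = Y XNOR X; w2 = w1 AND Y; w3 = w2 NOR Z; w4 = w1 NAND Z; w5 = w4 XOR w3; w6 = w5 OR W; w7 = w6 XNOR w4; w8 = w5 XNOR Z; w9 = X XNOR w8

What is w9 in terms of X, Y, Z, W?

X XNOR ((((Y XNOR X) NAND Z) XOR (((Y XNOR X) AND Y) NOR Z)) XNOR Z)

w1 = Y XNOR X
w2 = w1 AND Y = (Y XNOR X) AND Y
w3 = w2 NOR Z = ((Y XNOR X) AND Y) NOR Z
w4 = w1 NAND Z = (Y XNOR X) NAND Z
w5 = w4 XOR w3 = ((Y XNOR X) NAND Z) XOR (((Y XNOR X) AND Y) NOR Z)
w8 = w5 XNOR Z = (((Y XNOR X) NAND Z) XOR (((Y XNOR X) AND Y) NOR Z)) XNOR Z
w9 = X XNOR w8 = X XNOR ((((Y XNOR X) NAND Z) XOR (((Y XNOR X) AND Y) NOR Z)) XNOR Z)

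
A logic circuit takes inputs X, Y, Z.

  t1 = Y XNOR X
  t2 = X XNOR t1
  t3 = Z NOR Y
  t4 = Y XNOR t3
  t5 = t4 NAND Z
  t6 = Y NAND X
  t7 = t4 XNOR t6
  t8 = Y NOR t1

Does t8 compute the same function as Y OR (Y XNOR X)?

No

t1 = Y XNOR X
t8 = Y NOR t1 = Y NOR (Y XNOR X)
At X=0, Y=0, Z=0: circuit gives 0, formula gives 1.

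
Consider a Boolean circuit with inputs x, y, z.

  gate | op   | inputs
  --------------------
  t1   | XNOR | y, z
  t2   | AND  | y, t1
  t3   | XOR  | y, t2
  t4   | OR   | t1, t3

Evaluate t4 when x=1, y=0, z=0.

1

t1 = 0 XNOR 0 = 1
t2 = 0 AND 1 = 0
t3 = 0 XOR 0 = 0
t4 = 1 OR 0 = 1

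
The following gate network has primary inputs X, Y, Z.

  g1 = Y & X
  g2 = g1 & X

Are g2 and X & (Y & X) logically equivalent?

Yes

g1 = Y & X
g2 = g1 & X = (Y & X) & X
At X=0, Y=0, Z=0: circuit gives 0, formula gives 0.
At X=1, Y=1, Z=0: circuit gives 1, formula gives 1.
Agrees on all 8 inputs.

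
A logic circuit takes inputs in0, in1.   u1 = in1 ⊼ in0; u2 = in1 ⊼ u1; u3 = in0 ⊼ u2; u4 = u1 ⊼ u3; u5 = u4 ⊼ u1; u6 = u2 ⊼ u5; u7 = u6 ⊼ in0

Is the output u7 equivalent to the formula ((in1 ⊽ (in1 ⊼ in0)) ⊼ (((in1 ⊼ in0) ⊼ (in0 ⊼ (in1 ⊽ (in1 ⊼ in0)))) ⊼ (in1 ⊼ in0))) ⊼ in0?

u1 = in1 ⊼ in0
u2 = in1 ⊼ u1 = in1 ⊼ (in1 ⊼ in0)
u3 = in0 ⊼ u2 = in0 ⊼ (in1 ⊼ (in1 ⊼ in0))
u4 = u1 ⊼ u3 = (in1 ⊼ in0) ⊼ (in0 ⊼ (in1 ⊼ (in1 ⊼ in0)))
u5 = u4 ⊼ u1 = ((in1 ⊼ in0) ⊼ (in0 ⊼ (in1 ⊼ (in1 ⊼ in0)))) ⊼ (in1 ⊼ in0)
u6 = u2 ⊼ u5 = (in1 ⊼ (in1 ⊼ in0)) ⊼ (((in1 ⊼ in0) ⊼ (in0 ⊼ (in1 ⊼ (in1 ⊼ in0)))) ⊼ (in1 ⊼ in0))
u7 = u6 ⊼ in0 = ((in1 ⊼ (in1 ⊼ in0)) ⊼ (((in1 ⊼ in0) ⊼ (in0 ⊼ (in1 ⊼ (in1 ⊼ in0)))) ⊼ (in1 ⊼ in0))) ⊼ in0
At in0=1, in1=1: circuit gives 1, formula gives 0.

No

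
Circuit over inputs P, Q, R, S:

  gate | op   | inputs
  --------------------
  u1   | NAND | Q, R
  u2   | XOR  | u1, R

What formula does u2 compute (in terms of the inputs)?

(Q NAND R) XOR R

u1 = Q NAND R
u2 = u1 XOR R = (Q NAND R) XOR R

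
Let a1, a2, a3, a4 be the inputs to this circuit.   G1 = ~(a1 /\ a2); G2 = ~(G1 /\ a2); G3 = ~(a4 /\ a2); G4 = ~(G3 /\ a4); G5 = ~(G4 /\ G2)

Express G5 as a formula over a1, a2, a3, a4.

~((~((~(a4 /\ a2)) /\ a4)) /\ (~((~(a1 /\ a2)) /\ a2)))

G1 = ~(a1 /\ a2)
G2 = ~(G1 /\ a2) = ~((~(a1 /\ a2)) /\ a2)
G3 = ~(a4 /\ a2)
G4 = ~(G3 /\ a4) = ~((~(a4 /\ a2)) /\ a4)
G5 = ~(G4 /\ G2) = ~((~((~(a4 /\ a2)) /\ a4)) /\ (~((~(a1 /\ a2)) /\ a2)))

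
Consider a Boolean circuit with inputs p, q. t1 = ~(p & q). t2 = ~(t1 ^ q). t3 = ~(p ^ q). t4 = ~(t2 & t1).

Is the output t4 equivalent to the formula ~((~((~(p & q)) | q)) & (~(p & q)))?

t1 = ~(p & q)
t2 = ~(t1 ^ q) = ~((~(p & q)) ^ q)
t4 = ~(t2 & t1) = ~((~((~(p & q)) ^ q)) & (~(p & q)))
At p=0, q=1: circuit gives 0, formula gives 1.

No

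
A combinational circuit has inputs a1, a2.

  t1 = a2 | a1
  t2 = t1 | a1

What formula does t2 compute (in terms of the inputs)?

(a2 | a1) | a1

t1 = a2 | a1
t2 = t1 | a1 = (a2 | a1) | a1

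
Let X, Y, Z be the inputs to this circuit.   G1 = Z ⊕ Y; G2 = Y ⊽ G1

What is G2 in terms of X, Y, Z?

G1 = Z ⊕ Y
G2 = Y ⊽ G1 = Y ⊽ (Z ⊕ Y)

Y ⊽ (Z ⊕ Y)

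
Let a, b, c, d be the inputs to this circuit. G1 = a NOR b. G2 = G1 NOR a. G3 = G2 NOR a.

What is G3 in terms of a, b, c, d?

G1 = a NOR b
G2 = G1 NOR a = (a NOR b) NOR a
G3 = G2 NOR a = ((a NOR b) NOR a) NOR a

((a NOR b) NOR a) NOR a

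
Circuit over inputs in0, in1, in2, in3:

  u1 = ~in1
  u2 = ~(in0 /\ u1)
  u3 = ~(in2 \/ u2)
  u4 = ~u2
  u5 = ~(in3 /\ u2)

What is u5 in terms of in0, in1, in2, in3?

u1 = ~in1
u2 = ~(in0 /\ u1) = ~(in0 /\ ~in1)
u5 = ~(in3 /\ u2) = ~(in3 /\ (~(in0 /\ ~in1)))

~(in3 /\ (~(in0 /\ ~in1)))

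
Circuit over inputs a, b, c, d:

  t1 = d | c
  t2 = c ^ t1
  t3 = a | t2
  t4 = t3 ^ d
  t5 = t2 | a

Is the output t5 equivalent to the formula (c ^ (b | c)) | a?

No

t1 = d | c
t2 = c ^ t1 = c ^ (d | c)
t5 = t2 | a = (c ^ (d | c)) | a
At a=0, b=0, c=0, d=1: circuit gives 1, formula gives 0.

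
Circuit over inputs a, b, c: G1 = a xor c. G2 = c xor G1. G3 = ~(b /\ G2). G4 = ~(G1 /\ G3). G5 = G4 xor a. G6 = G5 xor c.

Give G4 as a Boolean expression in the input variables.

~((a xor c) /\ (~(b /\ (c xor (a xor c)))))

G1 = a xor c
G2 = c xor G1 = c xor (a xor c)
G3 = ~(b /\ G2) = ~(b /\ (c xor (a xor c)))
G4 = ~(G1 /\ G3) = ~((a xor c) /\ (~(b /\ (c xor (a xor c)))))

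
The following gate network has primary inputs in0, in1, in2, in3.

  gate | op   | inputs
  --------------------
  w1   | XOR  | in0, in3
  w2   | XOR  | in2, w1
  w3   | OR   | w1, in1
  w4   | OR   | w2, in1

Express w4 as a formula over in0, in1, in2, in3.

(in2 XOR (in0 XOR in3)) OR in1

w1 = in0 XOR in3
w2 = in2 XOR w1 = in2 XOR (in0 XOR in3)
w4 = w2 OR in1 = (in2 XOR (in0 XOR in3)) OR in1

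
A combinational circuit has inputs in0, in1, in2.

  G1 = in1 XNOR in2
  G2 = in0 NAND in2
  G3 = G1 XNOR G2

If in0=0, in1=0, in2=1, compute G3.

0

G1 = 0 XNOR 1 = 0
G2 = 0 NAND 1 = 1
G3 = 0 XNOR 1 = 0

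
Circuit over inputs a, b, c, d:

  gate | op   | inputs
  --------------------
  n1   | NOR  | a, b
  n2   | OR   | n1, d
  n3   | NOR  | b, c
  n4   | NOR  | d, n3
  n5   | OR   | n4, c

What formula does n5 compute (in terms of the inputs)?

n3 = b NOR c
n4 = d NOR n3 = d NOR (b NOR c)
n5 = n4 OR c = (d NOR (b NOR c)) OR c

(d NOR (b NOR c)) OR c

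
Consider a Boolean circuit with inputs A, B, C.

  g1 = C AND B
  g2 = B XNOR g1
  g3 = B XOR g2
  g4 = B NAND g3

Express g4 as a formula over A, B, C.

B NAND (B XOR (B XNOR (C AND B)))

g1 = C AND B
g2 = B XNOR g1 = B XNOR (C AND B)
g3 = B XOR g2 = B XOR (B XNOR (C AND B))
g4 = B NAND g3 = B NAND (B XOR (B XNOR (C AND B)))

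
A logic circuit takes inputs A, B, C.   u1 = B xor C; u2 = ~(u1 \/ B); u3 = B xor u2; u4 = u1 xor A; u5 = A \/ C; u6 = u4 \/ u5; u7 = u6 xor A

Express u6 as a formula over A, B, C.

((B xor C) xor A) \/ (A \/ C)

u1 = B xor C
u4 = u1 xor A = (B xor C) xor A
u5 = A \/ C
u6 = u4 \/ u5 = ((B xor C) xor A) \/ (A \/ C)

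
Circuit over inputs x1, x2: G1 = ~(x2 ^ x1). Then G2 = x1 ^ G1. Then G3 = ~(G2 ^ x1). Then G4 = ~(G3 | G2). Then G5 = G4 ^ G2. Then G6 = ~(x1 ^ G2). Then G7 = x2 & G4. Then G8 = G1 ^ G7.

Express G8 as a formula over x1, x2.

(~(x2 ^ x1)) ^ (x2 & (~((~((x1 ^ (~(x2 ^ x1))) ^ x1)) | (x1 ^ (~(x2 ^ x1))))))

G1 = ~(x2 ^ x1)
G2 = x1 ^ G1 = x1 ^ (~(x2 ^ x1))
G3 = ~(G2 ^ x1) = ~((x1 ^ (~(x2 ^ x1))) ^ x1)
G4 = ~(G3 | G2) = ~((~((x1 ^ (~(x2 ^ x1))) ^ x1)) | (x1 ^ (~(x2 ^ x1))))
G7 = x2 & G4 = x2 & (~((~((x1 ^ (~(x2 ^ x1))) ^ x1)) | (x1 ^ (~(x2 ^ x1)))))
G8 = G1 ^ G7 = (~(x2 ^ x1)) ^ (x2 & (~((~((x1 ^ (~(x2 ^ x1))) ^ x1)) | (x1 ^ (~(x2 ^ x1))))))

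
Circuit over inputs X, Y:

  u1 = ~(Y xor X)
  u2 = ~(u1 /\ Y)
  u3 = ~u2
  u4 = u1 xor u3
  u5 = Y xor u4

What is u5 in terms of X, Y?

Y xor ((~(Y xor X)) xor ~(~((~(Y xor X)) /\ Y)))

u1 = ~(Y xor X)
u2 = ~(u1 /\ Y) = ~((~(Y xor X)) /\ Y)
u3 = ~u2 = ~(~((~(Y xor X)) /\ Y))
u4 = u1 xor u3 = (~(Y xor X)) xor ~(~((~(Y xor X)) /\ Y))
u5 = Y xor u4 = Y xor ((~(Y xor X)) xor ~(~((~(Y xor X)) /\ Y)))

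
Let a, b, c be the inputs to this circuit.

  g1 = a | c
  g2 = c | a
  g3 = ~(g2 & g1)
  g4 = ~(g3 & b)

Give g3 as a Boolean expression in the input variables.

g1 = a | c
g2 = c | a
g3 = ~(g2 & g1) = ~((c | a) & (a | c))

~((c | a) & (a | c))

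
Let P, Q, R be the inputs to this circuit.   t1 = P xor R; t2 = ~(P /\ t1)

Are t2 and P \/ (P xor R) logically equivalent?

No

t1 = P xor R
t2 = ~(P /\ t1) = ~(P /\ (P xor R))
At P=0, Q=0, R=0: circuit gives 1, formula gives 0.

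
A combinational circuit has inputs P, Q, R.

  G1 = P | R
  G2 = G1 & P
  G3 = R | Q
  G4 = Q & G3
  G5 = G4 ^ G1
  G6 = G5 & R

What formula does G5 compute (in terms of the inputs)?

(Q & (R | Q)) ^ (P | R)

G1 = P | R
G3 = R | Q
G4 = Q & G3 = Q & (R | Q)
G5 = G4 ^ G1 = (Q & (R | Q)) ^ (P | R)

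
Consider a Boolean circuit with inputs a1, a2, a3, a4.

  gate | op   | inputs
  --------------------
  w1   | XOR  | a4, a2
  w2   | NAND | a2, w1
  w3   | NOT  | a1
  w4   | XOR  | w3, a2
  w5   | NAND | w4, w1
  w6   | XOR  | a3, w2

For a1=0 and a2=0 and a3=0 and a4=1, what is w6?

1

w1 = 1 XOR 0 = 1
w2 = 0 NAND 1 = 1
w6 = 0 XOR 1 = 1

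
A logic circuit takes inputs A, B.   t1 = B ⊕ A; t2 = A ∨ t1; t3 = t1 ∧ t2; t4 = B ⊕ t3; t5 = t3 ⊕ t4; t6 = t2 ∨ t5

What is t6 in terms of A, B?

t1 = B ⊕ A
t2 = A ∨ t1 = A ∨ (B ⊕ A)
t3 = t1 ∧ t2 = (B ⊕ A) ∧ (A ∨ (B ⊕ A))
t4 = B ⊕ t3 = B ⊕ ((B ⊕ A) ∧ (A ∨ (B ⊕ A)))
t5 = t3 ⊕ t4 = ((B ⊕ A) ∧ (A ∨ (B ⊕ A))) ⊕ (B ⊕ ((B ⊕ A) ∧ (A ∨ (B ⊕ A))))
t6 = t2 ∨ t5 = (A ∨ (B ⊕ A)) ∨ (((B ⊕ A) ∧ (A ∨ (B ⊕ A))) ⊕ (B ⊕ ((B ⊕ A) ∧ (A ∨ (B ⊕ A)))))

(A ∨ (B ⊕ A)) ∨ (((B ⊕ A) ∧ (A ∨ (B ⊕ A))) ⊕ (B ⊕ ((B ⊕ A) ∧ (A ∨ (B ⊕ A)))))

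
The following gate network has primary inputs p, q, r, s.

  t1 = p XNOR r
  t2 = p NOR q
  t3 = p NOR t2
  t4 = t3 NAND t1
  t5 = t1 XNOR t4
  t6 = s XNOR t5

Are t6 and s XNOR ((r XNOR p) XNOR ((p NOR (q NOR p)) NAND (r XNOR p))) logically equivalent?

Yes

t1 = p XNOR r
t2 = p NOR q
t3 = p NOR t2 = p NOR (p NOR q)
t4 = t3 NAND t1 = (p NOR (p NOR q)) NAND (p XNOR r)
t5 = t1 XNOR t4 = (p XNOR r) XNOR ((p NOR (p NOR q)) NAND (p XNOR r))
t6 = s XNOR t5 = s XNOR ((p XNOR r) XNOR ((p NOR (p NOR q)) NAND (p XNOR r)))
At p=0, q=0, r=0, s=0: circuit gives 0, formula gives 0.
At p=0, q=0, r=0, s=1: circuit gives 1, formula gives 1.
Agrees on all 16 inputs.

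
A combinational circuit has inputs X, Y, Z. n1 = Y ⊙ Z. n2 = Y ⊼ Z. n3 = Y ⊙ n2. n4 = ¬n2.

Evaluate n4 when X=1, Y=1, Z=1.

1

n2 = 1 ⊼ 1 = 0
n4 = ¬0 = 1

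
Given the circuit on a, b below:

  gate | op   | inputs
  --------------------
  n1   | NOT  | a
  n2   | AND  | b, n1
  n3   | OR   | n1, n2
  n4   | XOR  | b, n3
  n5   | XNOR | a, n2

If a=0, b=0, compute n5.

n1 = NOT 0 = 1
n2 = 0 AND 1 = 0
n5 = 0 XNOR 0 = 1

1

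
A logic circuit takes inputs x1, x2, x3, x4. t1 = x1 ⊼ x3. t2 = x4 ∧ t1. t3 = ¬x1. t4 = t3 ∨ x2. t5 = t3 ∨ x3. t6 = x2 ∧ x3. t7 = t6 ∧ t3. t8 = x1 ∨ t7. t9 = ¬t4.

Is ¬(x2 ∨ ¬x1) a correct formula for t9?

Yes

t3 = ¬x1
t4 = t3 ∨ x2 = ¬x1 ∨ x2
t9 = ¬t4 = ¬(¬x1 ∨ x2)
At x1=0, x2=0, x3=0, x4=0: circuit gives 0, formula gives 0.
At x1=1, x2=0, x3=0, x4=0: circuit gives 1, formula gives 1.
Agrees on all 16 inputs.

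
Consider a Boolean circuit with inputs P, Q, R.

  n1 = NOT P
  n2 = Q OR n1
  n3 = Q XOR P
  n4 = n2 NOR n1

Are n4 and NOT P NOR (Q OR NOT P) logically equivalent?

n1 = NOT P
n2 = Q OR n1 = Q OR NOT P
n4 = n2 NOR n1 = (Q OR NOT P) NOR NOT P
At P=0, Q=0, R=0: circuit gives 0, formula gives 0.
At P=1, Q=0, R=0: circuit gives 1, formula gives 1.
Agrees on all 8 inputs.

Yes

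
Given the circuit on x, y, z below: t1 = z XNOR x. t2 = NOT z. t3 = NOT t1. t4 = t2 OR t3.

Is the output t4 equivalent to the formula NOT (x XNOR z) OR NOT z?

Yes

t1 = z XNOR x
t2 = NOT z
t3 = NOT t1 = NOT (z XNOR x)
t4 = t2 OR t3 = NOT z OR NOT (z XNOR x)
At x=1, y=0, z=1: circuit gives 0, formula gives 0.
At x=0, y=0, z=0: circuit gives 1, formula gives 1.
Agrees on all 8 inputs.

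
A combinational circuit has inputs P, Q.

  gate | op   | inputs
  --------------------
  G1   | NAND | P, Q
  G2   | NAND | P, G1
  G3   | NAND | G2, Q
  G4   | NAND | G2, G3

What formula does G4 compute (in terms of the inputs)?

G1 = P NAND Q
G2 = P NAND G1 = P NAND (P NAND Q)
G3 = G2 NAND Q = (P NAND (P NAND Q)) NAND Q
G4 = G2 NAND G3 = (P NAND (P NAND Q)) NAND ((P NAND (P NAND Q)) NAND Q)

(P NAND (P NAND Q)) NAND ((P NAND (P NAND Q)) NAND Q)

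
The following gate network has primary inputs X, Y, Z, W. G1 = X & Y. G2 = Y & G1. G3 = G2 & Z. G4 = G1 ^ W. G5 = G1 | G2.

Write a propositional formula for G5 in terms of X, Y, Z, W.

G1 = X & Y
G2 = Y & G1 = Y & (X & Y)
G5 = G1 | G2 = (X & Y) | (Y & (X & Y))

(X & Y) | (Y & (X & Y))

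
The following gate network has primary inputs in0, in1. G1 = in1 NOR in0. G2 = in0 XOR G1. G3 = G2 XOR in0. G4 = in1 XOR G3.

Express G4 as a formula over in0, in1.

G1 = in1 NOR in0
G2 = in0 XOR G1 = in0 XOR (in1 NOR in0)
G3 = G2 XOR in0 = (in0 XOR (in1 NOR in0)) XOR in0
G4 = in1 XOR G3 = in1 XOR ((in0 XOR (in1 NOR in0)) XOR in0)

in1 XOR ((in0 XOR (in1 NOR in0)) XOR in0)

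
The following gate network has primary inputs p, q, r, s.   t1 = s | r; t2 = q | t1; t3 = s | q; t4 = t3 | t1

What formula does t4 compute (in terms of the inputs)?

t1 = s | r
t3 = s | q
t4 = t3 | t1 = (s | q) | (s | r)

(s | q) | (s | r)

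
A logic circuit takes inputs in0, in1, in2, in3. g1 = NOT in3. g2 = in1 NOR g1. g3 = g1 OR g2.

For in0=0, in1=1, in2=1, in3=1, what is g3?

g1 = NOT 1 = 0
g2 = 1 NOR 0 = 0
g3 = 0 OR 0 = 0

0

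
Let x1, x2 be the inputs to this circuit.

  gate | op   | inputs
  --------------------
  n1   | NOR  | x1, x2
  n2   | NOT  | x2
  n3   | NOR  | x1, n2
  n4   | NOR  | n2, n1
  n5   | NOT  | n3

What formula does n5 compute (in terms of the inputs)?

NOT (x1 NOR NOT x2)

n2 = NOT x2
n3 = x1 NOR n2 = x1 NOR NOT x2
n5 = NOT n3 = NOT (x1 NOR NOT x2)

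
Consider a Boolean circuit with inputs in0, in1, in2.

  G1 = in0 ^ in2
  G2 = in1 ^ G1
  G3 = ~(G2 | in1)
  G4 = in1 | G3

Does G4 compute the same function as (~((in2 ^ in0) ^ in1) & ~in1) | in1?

Yes

G1 = in0 ^ in2
G2 = in1 ^ G1 = in1 ^ (in0 ^ in2)
G3 = ~(G2 | in1) = ~((in1 ^ (in0 ^ in2)) | in1)
G4 = in1 | G3 = in1 | (~((in1 ^ (in0 ^ in2)) | in1))
At in0=0, in1=0, in2=1: circuit gives 0, formula gives 0.
At in0=0, in1=0, in2=0: circuit gives 1, formula gives 1.
Agrees on all 8 inputs.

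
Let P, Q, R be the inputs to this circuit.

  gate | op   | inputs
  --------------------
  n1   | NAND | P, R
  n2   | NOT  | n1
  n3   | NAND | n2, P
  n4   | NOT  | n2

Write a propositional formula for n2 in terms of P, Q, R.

n1 = P NAND R
n2 = NOT n1 = NOT (P NAND R)

NOT (P NAND R)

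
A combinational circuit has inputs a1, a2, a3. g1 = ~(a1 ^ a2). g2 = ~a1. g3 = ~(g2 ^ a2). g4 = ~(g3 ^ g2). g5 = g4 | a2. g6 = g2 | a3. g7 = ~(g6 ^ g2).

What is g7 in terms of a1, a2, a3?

g2 = ~a1
g6 = g2 | a3 = ~a1 | a3
g7 = ~(g6 ^ g2) = ~((~a1 | a3) ^ ~a1)

~((~a1 | a3) ^ ~a1)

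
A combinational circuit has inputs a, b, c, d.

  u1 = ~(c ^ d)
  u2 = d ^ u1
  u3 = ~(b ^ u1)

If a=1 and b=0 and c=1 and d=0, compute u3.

1

u1 = ~(1 ^ 0) = 0
u3 = ~(0 ^ 0) = 1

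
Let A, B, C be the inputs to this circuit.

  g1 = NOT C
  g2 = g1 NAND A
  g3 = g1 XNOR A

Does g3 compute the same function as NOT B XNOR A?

No

g1 = NOT C
g3 = g1 XNOR A = NOT C XNOR A
At A=0, B=0, C=1: circuit gives 1, formula gives 0.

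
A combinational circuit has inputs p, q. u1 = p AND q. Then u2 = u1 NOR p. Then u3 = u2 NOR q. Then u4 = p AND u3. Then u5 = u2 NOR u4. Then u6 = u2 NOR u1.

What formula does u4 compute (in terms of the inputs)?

p AND (((p AND q) NOR p) NOR q)

u1 = p AND q
u2 = u1 NOR p = (p AND q) NOR p
u3 = u2 NOR q = ((p AND q) NOR p) NOR q
u4 = p AND u3 = p AND (((p AND q) NOR p) NOR q)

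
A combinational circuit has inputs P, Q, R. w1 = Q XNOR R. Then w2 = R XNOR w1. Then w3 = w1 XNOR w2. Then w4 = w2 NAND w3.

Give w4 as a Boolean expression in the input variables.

(R XNOR (Q XNOR R)) NAND ((Q XNOR R) XNOR (R XNOR (Q XNOR R)))

w1 = Q XNOR R
w2 = R XNOR w1 = R XNOR (Q XNOR R)
w3 = w1 XNOR w2 = (Q XNOR R) XNOR (R XNOR (Q XNOR R))
w4 = w2 NAND w3 = (R XNOR (Q XNOR R)) NAND ((Q XNOR R) XNOR (R XNOR (Q XNOR R)))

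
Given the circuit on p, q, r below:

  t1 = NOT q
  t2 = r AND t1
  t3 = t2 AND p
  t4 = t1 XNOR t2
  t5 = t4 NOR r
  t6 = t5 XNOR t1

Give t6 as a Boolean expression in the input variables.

t1 = NOT q
t2 = r AND t1 = r AND NOT q
t4 = t1 XNOR t2 = NOT q XNOR (r AND NOT q)
t5 = t4 NOR r = (NOT q XNOR (r AND NOT q)) NOR r
t6 = t5 XNOR t1 = ((NOT q XNOR (r AND NOT q)) NOR r) XNOR NOT q

((NOT q XNOR (r AND NOT q)) NOR r) XNOR NOT q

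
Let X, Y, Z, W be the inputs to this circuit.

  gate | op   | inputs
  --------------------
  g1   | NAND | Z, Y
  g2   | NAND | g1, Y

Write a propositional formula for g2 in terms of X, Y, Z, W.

(Z NAND Y) NAND Y

g1 = Z NAND Y
g2 = g1 NAND Y = (Z NAND Y) NAND Y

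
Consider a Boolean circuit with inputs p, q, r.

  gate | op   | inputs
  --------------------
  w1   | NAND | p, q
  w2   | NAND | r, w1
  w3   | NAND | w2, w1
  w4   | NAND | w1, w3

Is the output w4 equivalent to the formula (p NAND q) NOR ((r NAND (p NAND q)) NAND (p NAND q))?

No

w1 = p NAND q
w2 = r NAND w1 = r NAND (p NAND q)
w3 = w2 NAND w1 = (r NAND (p NAND q)) NAND (p NAND q)
w4 = w1 NAND w3 = (p NAND q) NAND ((r NAND (p NAND q)) NAND (p NAND q))
At p=0, q=0, r=0: circuit gives 1, formula gives 0.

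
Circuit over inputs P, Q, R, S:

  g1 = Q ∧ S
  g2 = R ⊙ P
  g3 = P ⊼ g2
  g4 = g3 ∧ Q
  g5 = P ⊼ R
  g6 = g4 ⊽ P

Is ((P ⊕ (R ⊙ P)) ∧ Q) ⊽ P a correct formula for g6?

No

g2 = R ⊙ P
g3 = P ⊼ g2 = P ⊼ (R ⊙ P)
g4 = g3 ∧ Q = (P ⊼ (R ⊙ P)) ∧ Q
g6 = g4 ⊽ P = ((P ⊼ (R ⊙ P)) ∧ Q) ⊽ P
At P=0, Q=1, R=1, S=0: circuit gives 0, formula gives 1.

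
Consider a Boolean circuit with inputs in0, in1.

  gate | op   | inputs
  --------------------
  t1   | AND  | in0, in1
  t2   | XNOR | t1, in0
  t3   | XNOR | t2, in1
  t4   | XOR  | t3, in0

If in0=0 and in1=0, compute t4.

0

t1 = 0 AND 0 = 0
t2 = 0 XNOR 0 = 1
t3 = 1 XNOR 0 = 0
t4 = 0 XOR 0 = 0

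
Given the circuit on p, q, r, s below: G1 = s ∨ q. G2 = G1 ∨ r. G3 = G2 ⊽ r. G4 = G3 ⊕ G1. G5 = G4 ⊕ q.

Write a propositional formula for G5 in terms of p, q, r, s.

G1 = s ∨ q
G2 = G1 ∨ r = (s ∨ q) ∨ r
G3 = G2 ⊽ r = ((s ∨ q) ∨ r) ⊽ r
G4 = G3 ⊕ G1 = (((s ∨ q) ∨ r) ⊽ r) ⊕ (s ∨ q)
G5 = G4 ⊕ q = ((((s ∨ q) ∨ r) ⊽ r) ⊕ (s ∨ q)) ⊕ q

((((s ∨ q) ∨ r) ⊽ r) ⊕ (s ∨ q)) ⊕ q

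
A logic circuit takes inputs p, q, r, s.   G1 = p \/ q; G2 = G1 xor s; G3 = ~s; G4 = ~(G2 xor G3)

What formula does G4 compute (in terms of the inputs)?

G1 = p \/ q
G2 = G1 xor s = (p \/ q) xor s
G3 = ~s
G4 = ~(G2 xor G3) = ~(((p \/ q) xor s) xor ~s)

~(((p \/ q) xor s) xor ~s)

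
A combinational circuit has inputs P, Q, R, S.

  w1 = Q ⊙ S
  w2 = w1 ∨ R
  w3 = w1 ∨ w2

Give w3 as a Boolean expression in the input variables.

(Q ⊙ S) ∨ ((Q ⊙ S) ∨ R)

w1 = Q ⊙ S
w2 = w1 ∨ R = (Q ⊙ S) ∨ R
w3 = w1 ∨ w2 = (Q ⊙ S) ∨ ((Q ⊙ S) ∨ R)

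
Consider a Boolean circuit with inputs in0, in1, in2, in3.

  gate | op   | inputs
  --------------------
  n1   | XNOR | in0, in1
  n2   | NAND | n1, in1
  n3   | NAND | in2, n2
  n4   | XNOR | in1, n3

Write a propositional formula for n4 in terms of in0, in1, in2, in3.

n1 = in0 XNOR in1
n2 = n1 NAND in1 = (in0 XNOR in1) NAND in1
n3 = in2 NAND n2 = in2 NAND ((in0 XNOR in1) NAND in1)
n4 = in1 XNOR n3 = in1 XNOR (in2 NAND ((in0 XNOR in1) NAND in1))

in1 XNOR (in2 NAND ((in0 XNOR in1) NAND in1))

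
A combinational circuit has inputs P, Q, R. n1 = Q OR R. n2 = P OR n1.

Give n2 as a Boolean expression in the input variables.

P OR (Q OR R)

n1 = Q OR R
n2 = P OR n1 = P OR (Q OR R)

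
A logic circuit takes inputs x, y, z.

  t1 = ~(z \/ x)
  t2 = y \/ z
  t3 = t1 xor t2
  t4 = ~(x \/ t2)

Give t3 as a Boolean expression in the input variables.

(~(z \/ x)) xor (y \/ z)

t1 = ~(z \/ x)
t2 = y \/ z
t3 = t1 xor t2 = (~(z \/ x)) xor (y \/ z)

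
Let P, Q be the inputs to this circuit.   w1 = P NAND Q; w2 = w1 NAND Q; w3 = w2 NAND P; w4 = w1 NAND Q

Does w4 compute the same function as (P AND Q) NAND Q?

No

w1 = P NAND Q
w4 = w1 NAND Q = (P NAND Q) NAND Q
At P=0, Q=1: circuit gives 0, formula gives 1.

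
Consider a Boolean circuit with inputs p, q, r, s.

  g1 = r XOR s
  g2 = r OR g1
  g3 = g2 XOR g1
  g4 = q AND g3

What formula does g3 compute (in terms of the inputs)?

g1 = r XOR s
g2 = r OR g1 = r OR (r XOR s)
g3 = g2 XOR g1 = (r OR (r XOR s)) XOR (r XOR s)

(r OR (r XOR s)) XOR (r XOR s)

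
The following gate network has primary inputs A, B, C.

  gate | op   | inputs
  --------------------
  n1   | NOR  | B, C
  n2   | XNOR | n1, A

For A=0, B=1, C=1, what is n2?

1

n1 = 1 NOR 1 = 0
n2 = 0 XNOR 0 = 1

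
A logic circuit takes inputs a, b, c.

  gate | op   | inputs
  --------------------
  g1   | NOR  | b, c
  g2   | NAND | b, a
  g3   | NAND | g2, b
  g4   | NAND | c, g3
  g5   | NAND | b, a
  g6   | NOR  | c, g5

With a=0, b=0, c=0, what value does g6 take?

0

g5 = 0 NAND 0 = 1
g6 = 0 NOR 1 = 0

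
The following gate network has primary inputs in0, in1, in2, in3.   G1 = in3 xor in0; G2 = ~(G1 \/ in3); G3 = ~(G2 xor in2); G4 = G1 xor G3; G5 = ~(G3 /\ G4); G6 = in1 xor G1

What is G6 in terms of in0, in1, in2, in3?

in1 xor (in3 xor in0)

G1 = in3 xor in0
G6 = in1 xor G1 = in1 xor (in3 xor in0)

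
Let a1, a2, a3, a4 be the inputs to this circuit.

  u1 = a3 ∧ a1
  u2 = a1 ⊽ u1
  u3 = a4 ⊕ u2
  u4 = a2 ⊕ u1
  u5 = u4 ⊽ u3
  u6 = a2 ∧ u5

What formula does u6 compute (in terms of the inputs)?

u1 = a3 ∧ a1
u2 = a1 ⊽ u1 = a1 ⊽ (a3 ∧ a1)
u3 = a4 ⊕ u2 = a4 ⊕ (a1 ⊽ (a3 ∧ a1))
u4 = a2 ⊕ u1 = a2 ⊕ (a3 ∧ a1)
u5 = u4 ⊽ u3 = (a2 ⊕ (a3 ∧ a1)) ⊽ (a4 ⊕ (a1 ⊽ (a3 ∧ a1)))
u6 = a2 ∧ u5 = a2 ∧ ((a2 ⊕ (a3 ∧ a1)) ⊽ (a4 ⊕ (a1 ⊽ (a3 ∧ a1))))

a2 ∧ ((a2 ⊕ (a3 ∧ a1)) ⊽ (a4 ⊕ (a1 ⊽ (a3 ∧ a1))))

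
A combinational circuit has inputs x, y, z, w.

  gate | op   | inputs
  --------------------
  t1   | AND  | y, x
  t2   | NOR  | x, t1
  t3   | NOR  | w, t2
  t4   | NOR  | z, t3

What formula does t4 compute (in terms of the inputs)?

z NOR (w NOR (x NOR (y AND x)))

t1 = y AND x
t2 = x NOR t1 = x NOR (y AND x)
t3 = w NOR t2 = w NOR (x NOR (y AND x))
t4 = z NOR t3 = z NOR (w NOR (x NOR (y AND x)))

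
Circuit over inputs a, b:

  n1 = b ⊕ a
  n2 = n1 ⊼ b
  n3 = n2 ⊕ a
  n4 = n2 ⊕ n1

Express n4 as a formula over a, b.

((b ⊕ a) ⊼ b) ⊕ (b ⊕ a)

n1 = b ⊕ a
n2 = n1 ⊼ b = (b ⊕ a) ⊼ b
n4 = n2 ⊕ n1 = ((b ⊕ a) ⊼ b) ⊕ (b ⊕ a)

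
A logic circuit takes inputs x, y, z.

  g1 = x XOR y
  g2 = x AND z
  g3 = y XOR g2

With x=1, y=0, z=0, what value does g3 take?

g2 = 1 AND 0 = 0
g3 = 0 XOR 0 = 0

0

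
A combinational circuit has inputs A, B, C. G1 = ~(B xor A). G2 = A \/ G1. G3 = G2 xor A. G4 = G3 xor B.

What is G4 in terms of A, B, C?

((A \/ (~(B xor A))) xor A) xor B

G1 = ~(B xor A)
G2 = A \/ G1 = A \/ (~(B xor A))
G3 = G2 xor A = (A \/ (~(B xor A))) xor A
G4 = G3 xor B = ((A \/ (~(B xor A))) xor A) xor B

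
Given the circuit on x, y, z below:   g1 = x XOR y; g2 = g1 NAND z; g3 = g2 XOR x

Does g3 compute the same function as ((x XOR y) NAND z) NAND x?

No

g1 = x XOR y
g2 = g1 NAND z = (x XOR y) NAND z
g3 = g2 XOR x = ((x XOR y) NAND z) XOR x
At x=0, y=1, z=1: circuit gives 0, formula gives 1.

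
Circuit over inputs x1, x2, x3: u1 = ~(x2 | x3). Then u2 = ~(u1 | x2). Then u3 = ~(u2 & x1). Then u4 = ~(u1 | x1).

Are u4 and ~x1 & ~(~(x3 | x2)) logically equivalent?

Yes

u1 = ~(x2 | x3)
u4 = ~(u1 | x1) = ~((~(x2 | x3)) | x1)
At x1=0, x2=0, x3=0: circuit gives 0, formula gives 0.
At x1=0, x2=0, x3=1: circuit gives 1, formula gives 1.
Agrees on all 8 inputs.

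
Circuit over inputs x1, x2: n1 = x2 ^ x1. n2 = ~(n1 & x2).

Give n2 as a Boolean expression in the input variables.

~((x2 ^ x1) & x2)

n1 = x2 ^ x1
n2 = ~(n1 & x2) = ~((x2 ^ x1) & x2)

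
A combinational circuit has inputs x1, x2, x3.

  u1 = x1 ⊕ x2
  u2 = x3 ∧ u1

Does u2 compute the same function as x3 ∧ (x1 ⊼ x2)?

u1 = x1 ⊕ x2
u2 = x3 ∧ u1 = x3 ∧ (x1 ⊕ x2)
At x1=0, x2=0, x3=1: circuit gives 0, formula gives 1.

No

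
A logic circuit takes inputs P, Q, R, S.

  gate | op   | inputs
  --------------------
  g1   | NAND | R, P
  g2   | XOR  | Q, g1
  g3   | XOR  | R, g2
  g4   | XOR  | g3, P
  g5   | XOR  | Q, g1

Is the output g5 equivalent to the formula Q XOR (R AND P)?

No

g1 = R NAND P
g5 = Q XOR g1 = Q XOR (R NAND P)
At P=0, Q=0, R=0, S=0: circuit gives 1, formula gives 0.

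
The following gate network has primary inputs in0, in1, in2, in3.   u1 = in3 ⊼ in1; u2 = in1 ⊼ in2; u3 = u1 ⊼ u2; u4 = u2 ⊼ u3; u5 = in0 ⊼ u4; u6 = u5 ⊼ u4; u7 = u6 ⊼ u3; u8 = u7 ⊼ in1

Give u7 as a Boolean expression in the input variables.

u1 = in3 ⊼ in1
u2 = in1 ⊼ in2
u3 = u1 ⊼ u2 = (in3 ⊼ in1) ⊼ (in1 ⊼ in2)
u4 = u2 ⊼ u3 = (in1 ⊼ in2) ⊼ ((in3 ⊼ in1) ⊼ (in1 ⊼ in2))
u5 = in0 ⊼ u4 = in0 ⊼ ((in1 ⊼ in2) ⊼ ((in3 ⊼ in1) ⊼ (in1 ⊼ in2)))
u6 = u5 ⊼ u4 = (in0 ⊼ ((in1 ⊼ in2) ⊼ ((in3 ⊼ in1) ⊼ (in1 ⊼ in2)))) ⊼ ((in1 ⊼ in2) ⊼ ((in3 ⊼ in1) ⊼ (in1 ⊼ in2)))
u7 = u6 ⊼ u3 = ((in0 ⊼ ((in1 ⊼ in2) ⊼ ((in3 ⊼ in1) ⊼ (in1 ⊼ in2)))) ⊼ ((in1 ⊼ in2) ⊼ ((in3 ⊼ in1) ⊼ (in1 ⊼ in2)))) ⊼ ((in3 ⊼ in1) ⊼ (in1 ⊼ in2))

((in0 ⊼ ((in1 ⊼ in2) ⊼ ((in3 ⊼ in1) ⊼ (in1 ⊼ in2)))) ⊼ ((in1 ⊼ in2) ⊼ ((in3 ⊼ in1) ⊼ (in1 ⊼ in2)))) ⊼ ((in3 ⊼ in1) ⊼ (in1 ⊼ in2))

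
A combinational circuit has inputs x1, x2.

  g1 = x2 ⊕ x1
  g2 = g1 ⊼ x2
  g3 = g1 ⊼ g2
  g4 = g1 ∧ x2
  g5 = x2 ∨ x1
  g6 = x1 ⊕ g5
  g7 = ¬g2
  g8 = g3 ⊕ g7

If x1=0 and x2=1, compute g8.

g1 = 1 ⊕ 0 = 1
g2 = 1 ⊼ 1 = 0
g3 = 1 ⊼ 0 = 1
g7 = ¬0 = 1
g8 = 1 ⊕ 1 = 0

0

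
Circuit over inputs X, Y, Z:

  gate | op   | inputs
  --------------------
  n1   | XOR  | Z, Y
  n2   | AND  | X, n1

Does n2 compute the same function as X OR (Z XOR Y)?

n1 = Z XOR Y
n2 = X AND n1 = X AND (Z XOR Y)
At X=0, Y=0, Z=1: circuit gives 0, formula gives 1.

No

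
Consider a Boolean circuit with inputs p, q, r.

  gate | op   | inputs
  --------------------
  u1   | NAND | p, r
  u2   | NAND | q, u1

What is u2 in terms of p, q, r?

q NAND (p NAND r)

u1 = p NAND r
u2 = q NAND u1 = q NAND (p NAND r)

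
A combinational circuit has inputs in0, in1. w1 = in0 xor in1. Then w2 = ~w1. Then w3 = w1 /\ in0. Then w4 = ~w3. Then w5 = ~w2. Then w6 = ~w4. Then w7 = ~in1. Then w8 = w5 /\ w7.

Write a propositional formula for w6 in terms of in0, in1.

w1 = in0 xor in1
w3 = w1 /\ in0 = (in0 xor in1) /\ in0
w4 = ~w3 = ~((in0 xor in1) /\ in0)
w6 = ~w4 = ~~((in0 xor in1) /\ in0)

~~((in0 xor in1) /\ in0)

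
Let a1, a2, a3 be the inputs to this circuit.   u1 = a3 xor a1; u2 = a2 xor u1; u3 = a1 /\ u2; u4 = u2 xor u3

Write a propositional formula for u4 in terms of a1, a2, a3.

u1 = a3 xor a1
u2 = a2 xor u1 = a2 xor (a3 xor a1)
u3 = a1 /\ u2 = a1 /\ (a2 xor (a3 xor a1))
u4 = u2 xor u3 = (a2 xor (a3 xor a1)) xor (a1 /\ (a2 xor (a3 xor a1)))

(a2 xor (a3 xor a1)) xor (a1 /\ (a2 xor (a3 xor a1)))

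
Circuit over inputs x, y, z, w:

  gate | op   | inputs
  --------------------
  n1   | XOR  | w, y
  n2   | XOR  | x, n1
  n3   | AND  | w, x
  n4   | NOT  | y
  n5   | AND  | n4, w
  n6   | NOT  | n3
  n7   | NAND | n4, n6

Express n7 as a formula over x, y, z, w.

NOT y NAND NOT (w AND x)

n3 = w AND x
n4 = NOT y
n6 = NOT n3 = NOT (w AND x)
n7 = n4 NAND n6 = NOT y NAND NOT (w AND x)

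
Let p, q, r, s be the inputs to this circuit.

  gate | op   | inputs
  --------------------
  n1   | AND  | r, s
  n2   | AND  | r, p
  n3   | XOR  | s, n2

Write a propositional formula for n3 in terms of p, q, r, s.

n2 = r AND p
n3 = s XOR n2 = s XOR (r AND p)

s XOR (r AND p)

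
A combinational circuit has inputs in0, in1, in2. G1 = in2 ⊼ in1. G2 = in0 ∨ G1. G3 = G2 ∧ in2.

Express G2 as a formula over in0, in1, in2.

in0 ∨ (in2 ⊼ in1)

G1 = in2 ⊼ in1
G2 = in0 ∨ G1 = in0 ∨ (in2 ⊼ in1)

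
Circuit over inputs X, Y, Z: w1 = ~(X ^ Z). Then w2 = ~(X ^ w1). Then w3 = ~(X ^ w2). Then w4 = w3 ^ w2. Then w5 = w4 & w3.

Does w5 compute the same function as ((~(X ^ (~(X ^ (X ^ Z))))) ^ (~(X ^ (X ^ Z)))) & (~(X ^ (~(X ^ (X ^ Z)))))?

w1 = ~(X ^ Z)
w2 = ~(X ^ w1) = ~(X ^ (~(X ^ Z)))
w3 = ~(X ^ w2) = ~(X ^ (~(X ^ (~(X ^ Z)))))
w4 = w3 ^ w2 = (~(X ^ (~(X ^ (~(X ^ Z)))))) ^ (~(X ^ (~(X ^ Z))))
w5 = w4 & w3 = ((~(X ^ (~(X ^ (~(X ^ Z)))))) ^ (~(X ^ (~(X ^ Z))))) & (~(X ^ (~(X ^ (~(X ^ Z))))))
At X=0, Y=0, Z=0: circuit gives 1, formula gives 0.

No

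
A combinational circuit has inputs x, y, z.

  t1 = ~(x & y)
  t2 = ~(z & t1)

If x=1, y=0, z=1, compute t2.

t1 = ~(1 & 0) = 1
t2 = ~(1 & 1) = 0

0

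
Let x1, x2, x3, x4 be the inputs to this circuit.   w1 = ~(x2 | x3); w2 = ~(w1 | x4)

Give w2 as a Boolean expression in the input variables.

~((~(x2 | x3)) | x4)

w1 = ~(x2 | x3)
w2 = ~(w1 | x4) = ~((~(x2 | x3)) | x4)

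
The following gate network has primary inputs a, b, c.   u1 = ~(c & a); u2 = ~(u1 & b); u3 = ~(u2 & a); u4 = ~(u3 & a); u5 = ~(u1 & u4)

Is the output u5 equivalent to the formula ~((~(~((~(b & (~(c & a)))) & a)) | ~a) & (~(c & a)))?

u1 = ~(c & a)
u2 = ~(u1 & b) = ~((~(c & a)) & b)
u3 = ~(u2 & a) = ~((~((~(c & a)) & b)) & a)
u4 = ~(u3 & a) = ~((~((~((~(c & a)) & b)) & a)) & a)
u5 = ~(u1 & u4) = ~((~(c & a)) & (~((~((~((~(c & a)) & b)) & a)) & a)))
At a=0, b=0, c=0: circuit gives 0, formula gives 0.
At a=1, b=0, c=1: circuit gives 1, formula gives 1.
Agrees on all 8 inputs.

Yes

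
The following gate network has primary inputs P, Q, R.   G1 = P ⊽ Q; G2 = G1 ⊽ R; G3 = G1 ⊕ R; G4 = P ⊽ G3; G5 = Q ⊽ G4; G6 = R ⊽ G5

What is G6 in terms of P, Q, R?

G1 = P ⊽ Q
G3 = G1 ⊕ R = (P ⊽ Q) ⊕ R
G4 = P ⊽ G3 = P ⊽ ((P ⊽ Q) ⊕ R)
G5 = Q ⊽ G4 = Q ⊽ (P ⊽ ((P ⊽ Q) ⊕ R))
G6 = R ⊽ G5 = R ⊽ (Q ⊽ (P ⊽ ((P ⊽ Q) ⊕ R)))

R ⊽ (Q ⊽ (P ⊽ ((P ⊽ Q) ⊕ R)))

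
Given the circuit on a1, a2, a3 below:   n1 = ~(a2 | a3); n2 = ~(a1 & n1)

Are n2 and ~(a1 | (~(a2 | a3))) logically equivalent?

n1 = ~(a2 | a3)
n2 = ~(a1 & n1) = ~(a1 & (~(a2 | a3)))
At a1=0, a2=0, a3=0: circuit gives 1, formula gives 0.

No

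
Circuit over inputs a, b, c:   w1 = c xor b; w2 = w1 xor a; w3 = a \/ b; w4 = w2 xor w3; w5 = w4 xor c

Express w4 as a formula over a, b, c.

((c xor b) xor a) xor (a \/ b)

w1 = c xor b
w2 = w1 xor a = (c xor b) xor a
w3 = a \/ b
w4 = w2 xor w3 = ((c xor b) xor a) xor (a \/ b)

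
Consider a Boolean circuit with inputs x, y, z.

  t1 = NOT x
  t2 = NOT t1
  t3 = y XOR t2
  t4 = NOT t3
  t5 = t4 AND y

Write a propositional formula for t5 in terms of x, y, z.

NOT (y XOR NOT NOT x) AND y

t1 = NOT x
t2 = NOT t1 = NOT NOT x
t3 = y XOR t2 = y XOR NOT NOT x
t4 = NOT t3 = NOT (y XOR NOT NOT x)
t5 = t4 AND y = NOT (y XOR NOT NOT x) AND y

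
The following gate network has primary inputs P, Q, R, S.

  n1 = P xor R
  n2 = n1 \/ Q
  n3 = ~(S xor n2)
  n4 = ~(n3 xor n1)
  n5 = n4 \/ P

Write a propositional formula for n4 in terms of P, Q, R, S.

~((~(S xor ((P xor R) \/ Q))) xor (P xor R))

n1 = P xor R
n2 = n1 \/ Q = (P xor R) \/ Q
n3 = ~(S xor n2) = ~(S xor ((P xor R) \/ Q))
n4 = ~(n3 xor n1) = ~((~(S xor ((P xor R) \/ Q))) xor (P xor R))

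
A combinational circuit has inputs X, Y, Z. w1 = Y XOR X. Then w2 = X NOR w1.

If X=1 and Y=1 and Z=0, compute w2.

0

w1 = 1 XOR 1 = 0
w2 = 1 NOR 0 = 0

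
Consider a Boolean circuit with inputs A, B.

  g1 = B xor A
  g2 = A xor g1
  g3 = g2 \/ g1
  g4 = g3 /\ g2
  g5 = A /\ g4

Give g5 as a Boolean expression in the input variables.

g1 = B xor A
g2 = A xor g1 = A xor (B xor A)
g3 = g2 \/ g1 = (A xor (B xor A)) \/ (B xor A)
g4 = g3 /\ g2 = ((A xor (B xor A)) \/ (B xor A)) /\ (A xor (B xor A))
g5 = A /\ g4 = A /\ (((A xor (B xor A)) \/ (B xor A)) /\ (A xor (B xor A)))

A /\ (((A xor (B xor A)) \/ (B xor A)) /\ (A xor (B xor A)))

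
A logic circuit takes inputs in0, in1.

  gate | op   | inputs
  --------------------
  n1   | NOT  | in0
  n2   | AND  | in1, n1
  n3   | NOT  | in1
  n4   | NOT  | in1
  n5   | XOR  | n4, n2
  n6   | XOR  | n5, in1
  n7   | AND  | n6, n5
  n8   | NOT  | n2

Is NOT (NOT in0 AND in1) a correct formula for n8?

Yes

n1 = NOT in0
n2 = in1 AND n1 = in1 AND NOT in0
n8 = NOT n2 = NOT (in1 AND NOT in0)
At in0=0, in1=1: circuit gives 0, formula gives 0.
At in0=0, in1=0: circuit gives 1, formula gives 1.
Agrees on all 4 inputs.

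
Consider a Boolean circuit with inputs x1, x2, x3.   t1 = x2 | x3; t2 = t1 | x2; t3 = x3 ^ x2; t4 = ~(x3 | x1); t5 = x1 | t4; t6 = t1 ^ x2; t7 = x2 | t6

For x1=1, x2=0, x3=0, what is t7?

0

t1 = 0 | 0 = 0
t6 = 0 ^ 0 = 0
t7 = 0 | 0 = 0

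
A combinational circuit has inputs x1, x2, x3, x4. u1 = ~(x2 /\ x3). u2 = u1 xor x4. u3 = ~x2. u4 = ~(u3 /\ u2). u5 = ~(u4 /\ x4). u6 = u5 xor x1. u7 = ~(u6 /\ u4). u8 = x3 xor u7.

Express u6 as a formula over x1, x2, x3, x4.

(~((~(~x2 /\ ((~(x2 /\ x3)) xor x4))) /\ x4)) xor x1

u1 = ~(x2 /\ x3)
u2 = u1 xor x4 = (~(x2 /\ x3)) xor x4
u3 = ~x2
u4 = ~(u3 /\ u2) = ~(~x2 /\ ((~(x2 /\ x3)) xor x4))
u5 = ~(u4 /\ x4) = ~((~(~x2 /\ ((~(x2 /\ x3)) xor x4))) /\ x4)
u6 = u5 xor x1 = (~((~(~x2 /\ ((~(x2 /\ x3)) xor x4))) /\ x4)) xor x1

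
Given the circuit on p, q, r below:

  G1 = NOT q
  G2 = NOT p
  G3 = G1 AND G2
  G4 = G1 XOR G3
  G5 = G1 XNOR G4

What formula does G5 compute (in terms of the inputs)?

G1 = NOT q
G2 = NOT p
G3 = G1 AND G2 = NOT q AND NOT p
G4 = G1 XOR G3 = NOT q XOR (NOT q AND NOT p)
G5 = G1 XNOR G4 = NOT q XNOR (NOT q XOR (NOT q AND NOT p))

NOT q XNOR (NOT q XOR (NOT q AND NOT p))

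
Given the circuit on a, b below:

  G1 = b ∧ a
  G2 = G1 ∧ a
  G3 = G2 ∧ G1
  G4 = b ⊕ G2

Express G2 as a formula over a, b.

G1 = b ∧ a
G2 = G1 ∧ a = (b ∧ a) ∧ a

(b ∧ a) ∧ a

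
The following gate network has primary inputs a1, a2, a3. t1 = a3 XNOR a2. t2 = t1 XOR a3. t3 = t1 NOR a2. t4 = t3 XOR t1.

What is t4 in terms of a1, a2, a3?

((a3 XNOR a2) NOR a2) XOR (a3 XNOR a2)

t1 = a3 XNOR a2
t3 = t1 NOR a2 = (a3 XNOR a2) NOR a2
t4 = t3 XOR t1 = ((a3 XNOR a2) NOR a2) XOR (a3 XNOR a2)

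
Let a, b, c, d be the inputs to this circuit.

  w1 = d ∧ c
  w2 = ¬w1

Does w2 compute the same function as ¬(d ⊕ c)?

w1 = d ∧ c
w2 = ¬w1 = ¬(d ∧ c)
At a=0, b=0, c=0, d=1: circuit gives 1, formula gives 0.

No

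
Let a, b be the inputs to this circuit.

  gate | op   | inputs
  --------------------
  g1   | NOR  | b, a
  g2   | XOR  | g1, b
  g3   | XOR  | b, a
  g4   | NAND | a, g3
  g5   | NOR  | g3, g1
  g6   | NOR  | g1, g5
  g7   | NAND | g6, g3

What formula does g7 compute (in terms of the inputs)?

g1 = b NOR a
g3 = b XOR a
g5 = g3 NOR g1 = (b XOR a) NOR (b NOR a)
g6 = g1 NOR g5 = (b NOR a) NOR ((b XOR a) NOR (b NOR a))
g7 = g6 NAND g3 = ((b NOR a) NOR ((b XOR a) NOR (b NOR a))) NAND (b XOR a)

((b NOR a) NOR ((b XOR a) NOR (b NOR a))) NAND (b XOR a)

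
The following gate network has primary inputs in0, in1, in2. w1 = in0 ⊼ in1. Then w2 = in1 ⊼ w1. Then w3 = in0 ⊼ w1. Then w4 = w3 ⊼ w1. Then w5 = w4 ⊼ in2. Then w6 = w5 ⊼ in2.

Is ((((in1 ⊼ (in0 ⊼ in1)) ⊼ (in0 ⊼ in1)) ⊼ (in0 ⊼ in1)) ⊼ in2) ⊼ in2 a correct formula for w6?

No

w1 = in0 ⊼ in1
w3 = in0 ⊼ w1 = in0 ⊼ (in0 ⊼ in1)
w4 = w3 ⊼ w1 = (in0 ⊼ (in0 ⊼ in1)) ⊼ (in0 ⊼ in1)
w5 = w4 ⊼ in2 = ((in0 ⊼ (in0 ⊼ in1)) ⊼ (in0 ⊼ in1)) ⊼ in2
w6 = w5 ⊼ in2 = (((in0 ⊼ (in0 ⊼ in1)) ⊼ (in0 ⊼ in1)) ⊼ in2) ⊼ in2
At in0=0, in1=0, in2=1: circuit gives 0, formula gives 1.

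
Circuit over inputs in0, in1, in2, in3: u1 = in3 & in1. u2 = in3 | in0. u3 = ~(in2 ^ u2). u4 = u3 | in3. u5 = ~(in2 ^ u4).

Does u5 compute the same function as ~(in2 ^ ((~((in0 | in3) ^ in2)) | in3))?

u2 = in3 | in0
u3 = ~(in2 ^ u2) = ~(in2 ^ (in3 | in0))
u4 = u3 | in3 = (~(in2 ^ (in3 | in0))) | in3
u5 = ~(in2 ^ u4) = ~(in2 ^ ((~(in2 ^ (in3 | in0))) | in3))
At in0=0, in1=0, in2=0, in3=0: circuit gives 0, formula gives 0.
At in0=0, in1=0, in2=1, in3=1: circuit gives 1, formula gives 1.
Agrees on all 16 inputs.

Yes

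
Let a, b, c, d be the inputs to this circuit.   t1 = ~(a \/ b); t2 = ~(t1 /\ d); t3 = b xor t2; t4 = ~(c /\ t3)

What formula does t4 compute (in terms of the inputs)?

t1 = ~(a \/ b)
t2 = ~(t1 /\ d) = ~((~(a \/ b)) /\ d)
t3 = b xor t2 = b xor (~((~(a \/ b)) /\ d))
t4 = ~(c /\ t3) = ~(c /\ (b xor (~((~(a \/ b)) /\ d))))

~(c /\ (b xor (~((~(a \/ b)) /\ d))))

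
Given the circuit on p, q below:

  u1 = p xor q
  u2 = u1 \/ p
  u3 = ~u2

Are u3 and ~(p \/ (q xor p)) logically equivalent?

Yes

u1 = p xor q
u2 = u1 \/ p = (p xor q) \/ p
u3 = ~u2 = ~((p xor q) \/ p)
At p=0, q=1: circuit gives 0, formula gives 0.
At p=0, q=0: circuit gives 1, formula gives 1.
Agrees on all 4 inputs.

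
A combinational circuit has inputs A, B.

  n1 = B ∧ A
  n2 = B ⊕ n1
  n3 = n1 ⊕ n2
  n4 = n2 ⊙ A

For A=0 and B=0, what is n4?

1

n1 = 0 ∧ 0 = 0
n2 = 0 ⊕ 0 = 0
n4 = 0 ⊙ 0 = 1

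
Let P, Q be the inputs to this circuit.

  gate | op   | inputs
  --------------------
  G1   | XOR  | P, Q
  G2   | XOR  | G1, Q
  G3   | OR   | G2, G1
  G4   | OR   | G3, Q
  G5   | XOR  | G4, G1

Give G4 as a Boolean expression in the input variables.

G1 = P XOR Q
G2 = G1 XOR Q = (P XOR Q) XOR Q
G3 = G2 OR G1 = ((P XOR Q) XOR Q) OR (P XOR Q)
G4 = G3 OR Q = (((P XOR Q) XOR Q) OR (P XOR Q)) OR Q

(((P XOR Q) XOR Q) OR (P XOR Q)) OR Q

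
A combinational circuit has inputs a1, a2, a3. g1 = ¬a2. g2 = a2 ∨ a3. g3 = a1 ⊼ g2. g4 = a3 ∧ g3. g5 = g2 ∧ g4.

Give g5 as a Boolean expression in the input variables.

g2 = a2 ∨ a3
g3 = a1 ⊼ g2 = a1 ⊼ (a2 ∨ a3)
g4 = a3 ∧ g3 = a3 ∧ (a1 ⊼ (a2 ∨ a3))
g5 = g2 ∧ g4 = (a2 ∨ a3) ∧ (a3 ∧ (a1 ⊼ (a2 ∨ a3)))

(a2 ∨ a3) ∧ (a3 ∧ (a1 ⊼ (a2 ∨ a3)))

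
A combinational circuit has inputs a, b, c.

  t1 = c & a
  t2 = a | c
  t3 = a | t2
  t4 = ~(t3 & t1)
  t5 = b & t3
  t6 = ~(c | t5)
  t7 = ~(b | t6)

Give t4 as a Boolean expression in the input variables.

t1 = c & a
t2 = a | c
t3 = a | t2 = a | (a | c)
t4 = ~(t3 & t1) = ~((a | (a | c)) & (c & a))

~((a | (a | c)) & (c & a))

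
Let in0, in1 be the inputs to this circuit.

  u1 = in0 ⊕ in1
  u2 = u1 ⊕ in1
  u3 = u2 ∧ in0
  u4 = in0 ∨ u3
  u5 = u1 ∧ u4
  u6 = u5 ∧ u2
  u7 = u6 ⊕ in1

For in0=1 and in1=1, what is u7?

1

u1 = 1 ⊕ 1 = 0
u2 = 0 ⊕ 1 = 1
u3 = 1 ∧ 1 = 1
u4 = 1 ∨ 1 = 1
u5 = 0 ∧ 1 = 0
u6 = 0 ∧ 1 = 0
u7 = 0 ⊕ 1 = 1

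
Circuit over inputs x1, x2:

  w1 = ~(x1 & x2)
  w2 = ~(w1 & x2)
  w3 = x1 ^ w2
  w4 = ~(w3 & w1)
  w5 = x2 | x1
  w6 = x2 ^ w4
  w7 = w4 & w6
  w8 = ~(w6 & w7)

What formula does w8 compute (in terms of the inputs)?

w1 = ~(x1 & x2)
w2 = ~(w1 & x2) = ~((~(x1 & x2)) & x2)
w3 = x1 ^ w2 = x1 ^ (~((~(x1 & x2)) & x2))
w4 = ~(w3 & w1) = ~((x1 ^ (~((~(x1 & x2)) & x2))) & (~(x1 & x2)))
w6 = x2 ^ w4 = x2 ^ (~((x1 ^ (~((~(x1 & x2)) & x2))) & (~(x1 & x2))))
w7 = w4 & w6 = (~((x1 ^ (~((~(x1 & x2)) & x2))) & (~(x1 & x2)))) & (x2 ^ (~((x1 ^ (~((~(x1 & x2)) & x2))) & (~(x1 & x2)))))
w8 = ~(w6 & w7) = ~((x2 ^ (~((x1 ^ (~((~(x1 & x2)) & x2))) & (~(x1 & x2))))) & ((~((x1 ^ (~((~(x1 & x2)) & x2))) & (~(x1 & x2)))) & (x2 ^ (~((x1 ^ (~((~(x1 & x2)) & x2))) & (~(x1 & x2)))))))

~((x2 ^ (~((x1 ^ (~((~(x1 & x2)) & x2))) & (~(x1 & x2))))) & ((~((x1 ^ (~((~(x1 & x2)) & x2))) & (~(x1 & x2)))) & (x2 ^ (~((x1 ^ (~((~(x1 & x2)) & x2))) & (~(x1 & x2)))))))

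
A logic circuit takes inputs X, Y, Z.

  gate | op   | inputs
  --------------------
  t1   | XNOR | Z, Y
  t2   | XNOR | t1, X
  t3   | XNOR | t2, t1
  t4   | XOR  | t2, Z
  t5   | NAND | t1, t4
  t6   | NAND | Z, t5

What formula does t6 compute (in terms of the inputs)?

Z NAND ((Z XNOR Y) NAND (((Z XNOR Y) XNOR X) XOR Z))

t1 = Z XNOR Y
t2 = t1 XNOR X = (Z XNOR Y) XNOR X
t4 = t2 XOR Z = ((Z XNOR Y) XNOR X) XOR Z
t5 = t1 NAND t4 = (Z XNOR Y) NAND (((Z XNOR Y) XNOR X) XOR Z)
t6 = Z NAND t5 = Z NAND ((Z XNOR Y) NAND (((Z XNOR Y) XNOR X) XOR Z))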